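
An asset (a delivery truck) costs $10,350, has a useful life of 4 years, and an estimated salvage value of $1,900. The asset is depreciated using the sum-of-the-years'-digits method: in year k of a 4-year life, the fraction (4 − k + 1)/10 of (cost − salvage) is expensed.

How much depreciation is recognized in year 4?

$845

Depreciable base = $10,350 − $1,900 = $8,450.
Sum of the years' digits = 4+3+2+1 = 10.
Year 1: $8,450 × 4/10 = $3,380. Book value $6,970.
Year 2: $8,450 × 3/10 = $2,535. Book value $4,435.
Year 3: $8,450 × 2/10 = $1,690. Book value $2,745.
Year 4: $8,450 × 1/10 = $845. Book value $1,900.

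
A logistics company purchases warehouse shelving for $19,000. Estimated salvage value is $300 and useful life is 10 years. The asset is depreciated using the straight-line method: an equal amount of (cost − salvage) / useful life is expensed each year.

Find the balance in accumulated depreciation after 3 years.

$5,610

Depreciable base = $19,000 − $300 = $18,700.
Annual expense = $18,700 / 10 = $1,870.
End of year 1: book value $17,130.
End of year 2: book value $15,260.
End of year 3: book value $13,390.
Accumulated through year 3 = $19,000 − $13,390 = $5,610.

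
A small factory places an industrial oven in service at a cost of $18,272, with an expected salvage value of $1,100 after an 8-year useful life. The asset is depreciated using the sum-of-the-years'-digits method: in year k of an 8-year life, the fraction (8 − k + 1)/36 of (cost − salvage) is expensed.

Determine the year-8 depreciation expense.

Depreciable base = $18,272 − $1,100 = $17,172.
Sum of the years' digits = 8+7+6+5+4+3+2+1 = 36.
Year 1: $17,172 × 8/36 = $3,816. Book value $14,456.
Year 2: $17,172 × 7/36 = $3,339. Book value $11,117.
Year 3: $17,172 × 6/36 = $2,862. Book value $8,255.
Year 4: $17,172 × 5/36 = $2,385. Book value $5,870.
Year 5: $17,172 × 4/36 = $1,908. Book value $3,962.
Year 6: $17,172 × 3/36 = $1,431. Book value $2,531.
Year 7: $17,172 × 2/36 = $954. Book value $1,577.
Year 8: $17,172 × 1/36 = $477. Book value $1,100.

$477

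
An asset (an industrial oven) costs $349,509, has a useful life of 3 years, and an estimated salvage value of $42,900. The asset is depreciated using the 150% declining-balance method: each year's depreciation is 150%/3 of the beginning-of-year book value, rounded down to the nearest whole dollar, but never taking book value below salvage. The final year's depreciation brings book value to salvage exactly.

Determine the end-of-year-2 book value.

Depreciable base = $349,509 − $42,900 = $306,609.
Year 1: ⌊$349,509 × 150%/3⌋ = $174,754. Book value $174,755.
Year 2: ⌊$174,755 × 150%/3⌋ = $87,377. Book value $87,378.

$87,378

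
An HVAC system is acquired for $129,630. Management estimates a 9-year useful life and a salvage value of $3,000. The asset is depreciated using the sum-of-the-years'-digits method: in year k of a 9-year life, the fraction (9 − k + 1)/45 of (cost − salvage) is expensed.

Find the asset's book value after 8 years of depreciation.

Depreciable base = $129,630 − $3,000 = $126,630.
Sum of the years' digits = 9+8+7+6+5+4+3+2+1 = 45.
Year 1: $126,630 × 9/45 = $25,326. Book value $104,304.
Year 2: $126,630 × 8/45 = $22,512. Book value $81,792.
Year 3: $126,630 × 7/45 = $19,698. Book value $62,094.
Year 4: $126,630 × 6/45 = $16,884. Book value $45,210.
Year 5: $126,630 × 5/45 = $14,070. Book value $31,140.
Year 6: $126,630 × 4/45 = $11,256. Book value $19,884.
Year 7: $126,630 × 3/45 = $8,442. Book value $11,442.
Year 8: $126,630 × 2/45 = $5,628. Book value $5,814.

$5,814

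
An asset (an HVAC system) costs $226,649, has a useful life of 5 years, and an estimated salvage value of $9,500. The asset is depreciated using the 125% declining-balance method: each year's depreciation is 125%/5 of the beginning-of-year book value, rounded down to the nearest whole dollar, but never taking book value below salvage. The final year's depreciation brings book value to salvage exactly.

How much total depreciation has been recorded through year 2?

$99,158

Depreciable base = $226,649 − $9,500 = $217,149.
Year 1: ⌊$226,649 × 125%/5⌋ = $56,662. Book value $169,987.
Year 2: ⌊$169,987 × 125%/5⌋ = $42,496. Book value $127,491.
Accumulated through year 2 = $226,649 − $127,491 = $99,158.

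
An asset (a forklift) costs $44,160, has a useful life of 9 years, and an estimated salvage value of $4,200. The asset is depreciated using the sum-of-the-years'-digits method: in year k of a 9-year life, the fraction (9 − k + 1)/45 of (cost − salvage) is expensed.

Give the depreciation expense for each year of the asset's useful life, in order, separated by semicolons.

Depreciable base = $44,160 − $4,200 = $39,960.
Sum of the years' digits = 9+8+7+6+5+4+3+2+1 = 45.
Year 1: $39,960 × 9/45 = $7,992. Book value $36,168.
Year 2: $39,960 × 8/45 = $7,104. Book value $29,064.
Year 3: $39,960 × 7/45 = $6,216. Book value $22,848.
Year 4: $39,960 × 6/45 = $5,328. Book value $17,520.
Year 5: $39,960 × 5/45 = $4,440. Book value $13,080.
Year 6: $39,960 × 4/45 = $3,552. Book value $9,528.
Year 7: $39,960 × 3/45 = $2,664. Book value $6,864.
Year 8: $39,960 × 2/45 = $1,776. Book value $5,088.
Year 9: $39,960 × 1/45 = $888. Book value $4,200.

$7,992; $7,104; $6,216; $5,328; $4,440; $3,552; $2,664; $1,776; $888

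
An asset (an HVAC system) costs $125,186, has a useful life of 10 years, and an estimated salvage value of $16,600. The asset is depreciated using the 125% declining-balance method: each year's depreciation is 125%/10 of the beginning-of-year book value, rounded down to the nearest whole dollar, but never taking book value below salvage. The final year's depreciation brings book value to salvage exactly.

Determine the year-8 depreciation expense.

Depreciable base = $125,186 − $16,600 = $108,586.
Year 1: ⌊$125,186 × 125%/10⌋ = $15,648. Book value $109,538.
Year 2: ⌊$109,538 × 125%/10⌋ = $13,692. Book value $95,846.
Year 3: ⌊$95,846 × 125%/10⌋ = $11,980. Book value $83,866.
Year 4: ⌊$83,866 × 125%/10⌋ = $10,483. Book value $73,383.
Year 5: ⌊$73,383 × 125%/10⌋ = $9,172. Book value $64,211.
Year 6: ⌊$64,211 × 125%/10⌋ = $8,026. Book value $56,185.
Year 7: ⌊$56,185 × 125%/10⌋ = $7,023. Book value $49,162.
Year 8: ⌊$49,162 × 125%/10⌋ = $6,145. Book value $43,017.

$6,145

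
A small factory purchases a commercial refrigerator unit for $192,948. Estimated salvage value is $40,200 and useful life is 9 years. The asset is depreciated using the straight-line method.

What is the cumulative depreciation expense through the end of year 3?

$50,916

Depreciable base = $192,948 − $40,200 = $152,748.
Annual expense = $152,748 / 9 = $16,972.
End of year 1: book value $175,976.
End of year 2: book value $159,004.
End of year 3: book value $142,032.
Accumulated through year 3 = $192,948 − $142,032 = $50,916.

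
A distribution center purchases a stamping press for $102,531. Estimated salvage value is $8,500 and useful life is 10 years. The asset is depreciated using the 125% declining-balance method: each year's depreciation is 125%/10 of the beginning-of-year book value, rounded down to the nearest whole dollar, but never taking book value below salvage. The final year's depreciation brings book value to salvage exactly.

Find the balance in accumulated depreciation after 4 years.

Depreciable base = $102,531 − $8,500 = $94,031.
Year 1: ⌊$102,531 × 125%/10⌋ = $12,816. Book value $89,715.
Year 2: ⌊$89,715 × 125%/10⌋ = $11,214. Book value $78,501.
Year 3: ⌊$78,501 × 125%/10⌋ = $9,812. Book value $68,689.
Year 4: ⌊$68,689 × 125%/10⌋ = $8,586. Book value $60,103.
Accumulated through year 4 = $102,531 − $60,103 = $42,428.

$42,428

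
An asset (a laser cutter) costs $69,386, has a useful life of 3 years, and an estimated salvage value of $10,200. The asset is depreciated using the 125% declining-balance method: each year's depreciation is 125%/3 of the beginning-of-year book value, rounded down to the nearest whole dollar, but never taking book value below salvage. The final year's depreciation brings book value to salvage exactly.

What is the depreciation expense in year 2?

$16,865

Depreciable base = $69,386 − $10,200 = $59,186.
Year 1: ⌊$69,386 × 125%/3⌋ = $28,910. Book value $40,476.
Year 2: ⌊$40,476 × 125%/3⌋ = $16,865. Book value $23,611.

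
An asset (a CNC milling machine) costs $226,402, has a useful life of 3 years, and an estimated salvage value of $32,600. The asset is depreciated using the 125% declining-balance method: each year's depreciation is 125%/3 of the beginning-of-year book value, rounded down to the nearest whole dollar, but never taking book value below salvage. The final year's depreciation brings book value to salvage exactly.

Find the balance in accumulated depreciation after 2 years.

$149,362

Depreciable base = $226,402 − $32,600 = $193,802.
Year 1: ⌊$226,402 × 125%/3⌋ = $94,334. Book value $132,068.
Year 2: ⌊$132,068 × 125%/3⌋ = $55,028. Book value $77,040.
Accumulated through year 2 = $226,402 − $77,040 = $149,362.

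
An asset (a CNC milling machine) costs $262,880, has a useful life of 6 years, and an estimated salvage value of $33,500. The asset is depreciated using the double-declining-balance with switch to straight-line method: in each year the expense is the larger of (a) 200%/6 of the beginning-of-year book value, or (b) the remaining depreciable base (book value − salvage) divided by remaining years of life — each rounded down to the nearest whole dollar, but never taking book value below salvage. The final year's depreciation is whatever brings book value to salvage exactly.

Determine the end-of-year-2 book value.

Depreciable base = $262,880 − $33,500 = $229,380.
Year 1: DB = ⌊$262,880 × 200%/6⌋ = $87,626; SL = ⌊$229,380/6⌋ = $38,230 → take DB $87,626. Book value $175,254.
Year 2: DB = ⌊$175,254 × 200%/6⌋ = $58,418; SL = ⌊$141,754/5⌋ = $28,350 → take DB $58,418. Book value $116,836.

$116,836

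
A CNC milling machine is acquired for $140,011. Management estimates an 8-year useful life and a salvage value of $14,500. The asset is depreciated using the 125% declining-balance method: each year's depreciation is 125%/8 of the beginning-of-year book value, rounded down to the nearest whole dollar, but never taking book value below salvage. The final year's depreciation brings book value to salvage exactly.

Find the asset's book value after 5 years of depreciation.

Depreciable base = $140,011 − $14,500 = $125,511.
Year 1: ⌊$140,011 × 125%/8⌋ = $21,876. Book value $118,135.
Year 2: ⌊$118,135 × 125%/8⌋ = $18,458. Book value $99,677.
Year 3: ⌊$99,677 × 125%/8⌋ = $15,574. Book value $84,103.
Year 4: ⌊$84,103 × 125%/8⌋ = $13,141. Book value $70,962.
Year 5: ⌊$70,962 × 125%/8⌋ = $11,087. Book value $59,875.

$59,875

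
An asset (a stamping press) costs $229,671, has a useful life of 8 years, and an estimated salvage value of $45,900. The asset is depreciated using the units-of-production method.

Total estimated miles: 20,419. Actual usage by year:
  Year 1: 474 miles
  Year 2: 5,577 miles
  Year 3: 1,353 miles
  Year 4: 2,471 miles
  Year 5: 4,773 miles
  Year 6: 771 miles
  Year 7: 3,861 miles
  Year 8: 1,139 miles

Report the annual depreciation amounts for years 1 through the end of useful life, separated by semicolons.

$4,266; $50,193; $12,177; $22,239; $42,957; $6,939; $34,749; $10,251

Depreciable base = $229,671 − $45,900 = $183,771.
Rate = $183,771 / 20,419 miles = $9 per mile.
Year 1: 474 × $9 = $4,266. Book value $225,405.
Year 2: 5,577 × $9 = $50,193. Book value $175,212.
Year 3: 1,353 × $9 = $12,177. Book value $163,035.
Year 4: 2,471 × $9 = $22,239. Book value $140,796.
Year 5: 4,773 × $9 = $42,957. Book value $97,839.
Year 6: 771 × $9 = $6,939. Book value $90,900.
Year 7: 3,861 × $9 = $34,749. Book value $56,151.
Year 8: 1,139 × $9 = $10,251. Book value $45,900.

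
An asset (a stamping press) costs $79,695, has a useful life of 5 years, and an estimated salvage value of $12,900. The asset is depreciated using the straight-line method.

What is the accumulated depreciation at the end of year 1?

Depreciable base = $79,695 − $12,900 = $66,795.
Annual expense = $66,795 / 5 = $13,359.
End of year 1: book value $66,336.
Accumulated through year 1 = $79,695 − $66,336 = $13,359.

$13,359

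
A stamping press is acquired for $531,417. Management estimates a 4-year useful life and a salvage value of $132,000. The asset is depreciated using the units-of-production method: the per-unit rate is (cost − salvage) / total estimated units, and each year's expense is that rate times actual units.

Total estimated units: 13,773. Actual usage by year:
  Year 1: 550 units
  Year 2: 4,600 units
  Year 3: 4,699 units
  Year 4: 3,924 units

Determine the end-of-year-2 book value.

Depreciable base = $531,417 − $132,000 = $399,417.
Rate = $399,417 / 13,773 units = $29 per unit.
Year 1: 550 × $29 = $15,950. Book value $515,467.
Year 2: 4,600 × $29 = $133,400. Book value $382,067.

$382,067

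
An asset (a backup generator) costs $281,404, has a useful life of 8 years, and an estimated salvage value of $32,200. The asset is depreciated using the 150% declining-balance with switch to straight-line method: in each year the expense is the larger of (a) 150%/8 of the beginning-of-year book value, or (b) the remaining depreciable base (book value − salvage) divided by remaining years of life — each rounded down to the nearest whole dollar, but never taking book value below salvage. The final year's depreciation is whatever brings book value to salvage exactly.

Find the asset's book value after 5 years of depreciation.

Depreciable base = $281,404 − $32,200 = $249,204.
Year 1: DB = ⌊$281,404 × 150%/8⌋ = $52,763; SL = ⌊$249,204/8⌋ = $31,150 → take DB $52,763. Book value $228,641.
Year 2: DB = ⌊$228,641 × 150%/8⌋ = $42,870; SL = ⌊$196,441/7⌋ = $28,063 → take DB $42,870. Book value $185,771.
Year 3: DB = ⌊$185,771 × 150%/8⌋ = $34,832; SL = ⌊$153,571/6⌋ = $25,595 → take DB $34,832. Book value $150,939.
Year 4: DB = ⌊$150,939 × 150%/8⌋ = $28,301; SL = ⌊$118,739/5⌋ = $23,747 → take DB $28,301. Book value $122,638.
Year 5: DB = ⌊$122,638 × 150%/8⌋ = $22,994; SL = ⌊$90,438/4⌋ = $22,609 → take DB $22,994. Book value $99,644.

$99,644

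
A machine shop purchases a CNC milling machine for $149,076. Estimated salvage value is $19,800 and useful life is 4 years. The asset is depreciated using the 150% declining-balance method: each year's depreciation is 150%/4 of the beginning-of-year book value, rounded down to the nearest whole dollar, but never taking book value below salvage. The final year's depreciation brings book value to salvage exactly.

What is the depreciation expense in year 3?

Depreciable base = $149,076 − $19,800 = $129,276.
Year 1: ⌊$149,076 × 150%/4⌋ = $55,903. Book value $93,173.
Year 2: ⌊$93,173 × 150%/4⌋ = $34,939. Book value $58,234.
Year 3: ⌊$58,234 × 150%/4⌋ = $21,837. Book value $36,397.

$21,837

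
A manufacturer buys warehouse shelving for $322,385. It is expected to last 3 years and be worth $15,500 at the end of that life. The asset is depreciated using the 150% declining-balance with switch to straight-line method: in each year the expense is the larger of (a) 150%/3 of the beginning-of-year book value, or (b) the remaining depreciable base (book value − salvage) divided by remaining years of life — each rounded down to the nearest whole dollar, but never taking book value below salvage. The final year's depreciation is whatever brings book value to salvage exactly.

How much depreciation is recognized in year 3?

$65,097

Depreciable base = $322,385 − $15,500 = $306,885.
Year 1: DB = ⌊$322,385 × 150%/3⌋ = $161,192; SL = ⌊$306,885/3⌋ = $102,295 → take DB $161,192. Book value $161,193.
Year 2: DB = ⌊$161,193 × 150%/3⌋ = $80,596; SL = ⌊$145,693/2⌋ = $72,846 → take DB $80,596. Book value $80,597.
Year 3 (final): $80,597 − $15,500 = $65,097. Book value $15,500.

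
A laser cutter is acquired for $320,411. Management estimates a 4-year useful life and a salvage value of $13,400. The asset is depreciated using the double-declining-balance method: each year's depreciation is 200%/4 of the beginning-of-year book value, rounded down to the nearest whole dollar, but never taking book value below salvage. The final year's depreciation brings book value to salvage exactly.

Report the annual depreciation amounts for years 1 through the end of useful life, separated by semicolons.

$160,205; $80,103; $40,051; $26,652

Depreciable base = $320,411 − $13,400 = $307,011.
Year 1: ⌊$320,411 × 200%/4⌋ = $160,205. Book value $160,206.
Year 2: ⌊$160,206 × 200%/4⌋ = $80,103. Book value $80,103.
Year 3: ⌊$80,103 × 200%/4⌋ = $40,051. Book value $40,052.
Year 4 (final): $40,052 − $13,400 = $26,652. Book value $13,400.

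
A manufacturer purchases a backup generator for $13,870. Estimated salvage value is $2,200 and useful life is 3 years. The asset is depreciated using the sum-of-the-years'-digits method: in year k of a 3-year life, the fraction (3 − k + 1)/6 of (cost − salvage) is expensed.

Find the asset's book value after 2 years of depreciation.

Depreciable base = $13,870 − $2,200 = $11,670.
Sum of the years' digits = 3+2+1 = 6.
Year 1: $11,670 × 3/6 = $5,835. Book value $8,035.
Year 2: $11,670 × 2/6 = $3,890. Book value $4,145.

$4,145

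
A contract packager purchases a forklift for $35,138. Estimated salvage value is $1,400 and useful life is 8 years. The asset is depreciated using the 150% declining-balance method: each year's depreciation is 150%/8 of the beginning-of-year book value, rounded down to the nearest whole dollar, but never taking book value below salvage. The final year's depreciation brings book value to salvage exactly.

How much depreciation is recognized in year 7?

Depreciable base = $35,138 − $1,400 = $33,738.
Year 1: ⌊$35,138 × 150%/8⌋ = $6,588. Book value $28,550.
Year 2: ⌊$28,550 × 150%/8⌋ = $5,353. Book value $23,197.
Year 3: ⌊$23,197 × 150%/8⌋ = $4,349. Book value $18,848.
Year 4: ⌊$18,848 × 150%/8⌋ = $3,534. Book value $15,314.
Year 5: ⌊$15,314 × 150%/8⌋ = $2,871. Book value $12,443.
Year 6: ⌊$12,443 × 150%/8⌋ = $2,333. Book value $10,110.
Year 7: ⌊$10,110 × 150%/8⌋ = $1,895. Book value $8,215.

$1,895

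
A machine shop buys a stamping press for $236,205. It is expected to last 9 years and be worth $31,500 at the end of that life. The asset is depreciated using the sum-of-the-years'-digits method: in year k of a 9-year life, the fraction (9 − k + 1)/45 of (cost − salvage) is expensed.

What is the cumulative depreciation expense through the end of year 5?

Depreciable base = $236,205 − $31,500 = $204,705.
Sum of the years' digits = 9+8+7+6+5+4+3+2+1 = 45.
Year 1: $204,705 × 9/45 = $40,941. Book value $195,264.
Year 2: $204,705 × 8/45 = $36,392. Book value $158,872.
Year 3: $204,705 × 7/45 = $31,843. Book value $127,029.
Year 4: $204,705 × 6/45 = $27,294. Book value $99,735.
Year 5: $204,705 × 5/45 = $22,745. Book value $76,990.
Accumulated through year 5 = $236,205 − $76,990 = $159,215.

$159,215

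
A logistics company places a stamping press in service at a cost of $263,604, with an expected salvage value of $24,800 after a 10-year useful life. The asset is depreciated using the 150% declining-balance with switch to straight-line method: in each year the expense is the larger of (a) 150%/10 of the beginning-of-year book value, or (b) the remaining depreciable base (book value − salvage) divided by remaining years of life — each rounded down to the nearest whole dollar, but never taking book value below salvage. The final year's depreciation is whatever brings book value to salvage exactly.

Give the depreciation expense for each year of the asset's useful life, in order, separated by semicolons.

Depreciable base = $263,604 − $24,800 = $238,804.
Year 1: DB = ⌊$263,604 × 150%/10⌋ = $39,540; SL = ⌊$238,804/10⌋ = $23,880 → take DB $39,540. Book value $224,064.
Year 2: DB = ⌊$224,064 × 150%/10⌋ = $33,609; SL = ⌊$199,264/9⌋ = $22,140 → take DB $33,609. Book value $190,455.
Year 3: DB = ⌊$190,455 × 150%/10⌋ = $28,568; SL = ⌊$165,655/8⌋ = $20,706 → take DB $28,568. Book value $161,887.
Year 4: DB = ⌊$161,887 × 150%/10⌋ = $24,283; SL = ⌊$137,087/7⌋ = $19,583 → take DB $24,283. Book value $137,604.
Year 5: DB = ⌊$137,604 × 150%/10⌋ = $20,640; SL = ⌊$112,804/6⌋ = $18,800 → take DB $20,640. Book value $116,964.
Year 6: DB = ⌊$116,964 × 150%/10⌋ = $17,544; SL = ⌊$92,164/5⌋ = $18,432 → take SL $18,432. Book value $98,532.
Year 7: DB = ⌊$98,532 × 150%/10⌋ = $14,779; SL = ⌊$73,732/4⌋ = $18,433 → take SL $18,433. Book value $80,099.
Year 8: DB = ⌊$80,099 × 150%/10⌋ = $12,014; SL = ⌊$55,299/3⌋ = $18,433 → take SL $18,433. Book value $61,666.
Year 9: DB = ⌊$61,666 × 150%/10⌋ = $9,249; SL = ⌊$36,866/2⌋ = $18,433 → take SL $18,433. Book value $43,233.
Year 10 (final): $43,233 − $24,800 = $18,433. Book value $24,800.

$39,540; $33,609; $28,568; $24,283; $20,640; $18,432; $18,433; $18,433; $18,433; $18,433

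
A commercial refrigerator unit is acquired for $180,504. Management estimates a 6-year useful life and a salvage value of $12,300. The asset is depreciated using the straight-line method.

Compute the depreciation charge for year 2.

$28,034

Depreciable base = $180,504 − $12,300 = $168,204.
Annual expense = $168,204 / 6 = $28,034.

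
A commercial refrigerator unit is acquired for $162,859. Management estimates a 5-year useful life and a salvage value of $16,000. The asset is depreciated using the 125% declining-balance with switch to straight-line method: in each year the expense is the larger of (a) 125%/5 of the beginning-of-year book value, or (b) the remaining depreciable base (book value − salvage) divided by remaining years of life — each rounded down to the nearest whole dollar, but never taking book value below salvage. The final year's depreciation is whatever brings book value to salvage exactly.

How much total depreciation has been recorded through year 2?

$71,250

Depreciable base = $162,859 − $16,000 = $146,859.
Year 1: DB = ⌊$162,859 × 125%/5⌋ = $40,714; SL = ⌊$146,859/5⌋ = $29,371 → take DB $40,714. Book value $122,145.
Year 2: DB = ⌊$122,145 × 125%/5⌋ = $30,536; SL = ⌊$106,145/4⌋ = $26,536 → take DB $30,536. Book value $91,609.
Accumulated through year 2 = $162,859 − $91,609 = $71,250.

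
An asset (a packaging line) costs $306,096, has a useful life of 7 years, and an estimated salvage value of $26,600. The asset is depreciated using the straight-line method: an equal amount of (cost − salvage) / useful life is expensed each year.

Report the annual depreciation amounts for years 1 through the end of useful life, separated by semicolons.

Depreciable base = $306,096 − $26,600 = $279,496.
Annual expense = $279,496 / 7 = $39,928.
End of year 1: book value $266,168.
End of year 2: book value $226,240.
End of year 3: book value $186,312.
End of year 4: book value $146,384.
End of year 5: book value $106,456.
End of year 6: book value $66,528.
End of year 7: book value $26,600.

$39,928; $39,928; $39,928; $39,928; $39,928; $39,928; $39,928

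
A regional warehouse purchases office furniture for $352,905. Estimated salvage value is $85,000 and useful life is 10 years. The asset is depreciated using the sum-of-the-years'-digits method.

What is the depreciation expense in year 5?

$29,226

Depreciable base = $352,905 − $85,000 = $267,905.
Sum of the years' digits = 10+9+8+7+6+5+4+3+2+1 = 55.
Year 1: $267,905 × 10/55 = $48,710. Book value $304,195.
Year 2: $267,905 × 9/55 = $43,839. Book value $260,356.
Year 3: $267,905 × 8/55 = $38,968. Book value $221,388.
Year 4: $267,905 × 7/55 = $34,097. Book value $187,291.
Year 5: $267,905 × 6/55 = $29,226. Book value $158,065.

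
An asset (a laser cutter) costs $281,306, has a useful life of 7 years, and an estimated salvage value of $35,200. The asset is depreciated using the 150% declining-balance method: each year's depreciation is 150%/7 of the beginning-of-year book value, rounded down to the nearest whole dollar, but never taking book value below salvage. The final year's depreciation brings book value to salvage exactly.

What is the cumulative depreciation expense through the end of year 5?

Depreciable base = $281,306 − $35,200 = $246,106.
Year 1: ⌊$281,306 × 150%/7⌋ = $60,279. Book value $221,027.
Year 2: ⌊$221,027 × 150%/7⌋ = $47,362. Book value $173,665.
Year 3: ⌊$173,665 × 150%/7⌋ = $37,213. Book value $136,452.
Year 4: ⌊$136,452 × 150%/7⌋ = $29,239. Book value $107,213.
Year 5: ⌊$107,213 × 150%/7⌋ = $22,974. Book value $84,239.
Accumulated through year 5 = $281,306 − $84,239 = $197,067.

$197,067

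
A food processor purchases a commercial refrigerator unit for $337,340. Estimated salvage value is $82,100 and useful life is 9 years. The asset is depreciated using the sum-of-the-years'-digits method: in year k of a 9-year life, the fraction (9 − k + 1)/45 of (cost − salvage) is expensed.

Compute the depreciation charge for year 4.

Depreciable base = $337,340 − $82,100 = $255,240.
Sum of the years' digits = 9+8+7+6+5+4+3+2+1 = 45.
Year 1: $255,240 × 9/45 = $51,048. Book value $286,292.
Year 2: $255,240 × 8/45 = $45,376. Book value $240,916.
Year 3: $255,240 × 7/45 = $39,704. Book value $201,212.
Year 4: $255,240 × 6/45 = $34,032. Book value $167,180.

$34,032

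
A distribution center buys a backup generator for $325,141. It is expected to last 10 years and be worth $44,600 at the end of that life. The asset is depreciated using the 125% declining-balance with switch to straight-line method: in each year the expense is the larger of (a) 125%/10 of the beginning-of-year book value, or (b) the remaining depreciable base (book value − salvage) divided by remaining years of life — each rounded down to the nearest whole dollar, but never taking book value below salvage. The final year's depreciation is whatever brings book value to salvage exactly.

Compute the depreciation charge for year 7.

Depreciable base = $325,141 − $44,600 = $280,541.
Year 1: DB = ⌊$325,141 × 125%/10⌋ = $40,642; SL = ⌊$280,541/10⌋ = $28,054 → take DB $40,642. Book value $284,499.
Year 2: DB = ⌊$284,499 × 125%/10⌋ = $35,562; SL = ⌊$239,899/9⌋ = $26,655 → take DB $35,562. Book value $248,937.
Year 3: DB = ⌊$248,937 × 125%/10⌋ = $31,117; SL = ⌊$204,337/8⌋ = $25,542 → take DB $31,117. Book value $217,820.
Year 4: DB = ⌊$217,820 × 125%/10⌋ = $27,227; SL = ⌊$173,220/7⌋ = $24,745 → take DB $27,227. Book value $190,593.
Year 5: DB = ⌊$190,593 × 125%/10⌋ = $23,824; SL = ⌊$145,993/6⌋ = $24,332 → take SL $24,332. Book value $166,261.
Year 6: DB = ⌊$166,261 × 125%/10⌋ = $20,782; SL = ⌊$121,661/5⌋ = $24,332 → take SL $24,332. Book value $141,929.
Year 7: DB = ⌊$141,929 × 125%/10⌋ = $17,741; SL = ⌊$97,329/4⌋ = $24,332 → take SL $24,332. Book value $117,597.

$24,332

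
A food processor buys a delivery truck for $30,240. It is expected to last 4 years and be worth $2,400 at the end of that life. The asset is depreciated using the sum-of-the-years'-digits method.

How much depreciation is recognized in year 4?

$2,784

Depreciable base = $30,240 − $2,400 = $27,840.
Sum of the years' digits = 4+3+2+1 = 10.
Year 1: $27,840 × 4/10 = $11,136. Book value $19,104.
Year 2: $27,840 × 3/10 = $8,352. Book value $10,752.
Year 3: $27,840 × 2/10 = $5,568. Book value $5,184.
Year 4: $27,840 × 1/10 = $2,784. Book value $2,400.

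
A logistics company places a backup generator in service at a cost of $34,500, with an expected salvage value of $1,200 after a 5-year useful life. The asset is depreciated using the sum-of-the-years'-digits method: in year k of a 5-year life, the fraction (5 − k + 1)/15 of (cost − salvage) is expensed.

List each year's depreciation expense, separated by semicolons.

Depreciable base = $34,500 − $1,200 = $33,300.
Sum of the years' digits = 5+4+3+2+1 = 15.
Year 1: $33,300 × 5/15 = $11,100. Book value $23,400.
Year 2: $33,300 × 4/15 = $8,880. Book value $14,520.
Year 3: $33,300 × 3/15 = $6,660. Book value $7,860.
Year 4: $33,300 × 2/15 = $4,440. Book value $3,420.
Year 5: $33,300 × 1/15 = $2,220. Book value $1,200.

$11,100; $8,880; $6,660; $4,440; $2,220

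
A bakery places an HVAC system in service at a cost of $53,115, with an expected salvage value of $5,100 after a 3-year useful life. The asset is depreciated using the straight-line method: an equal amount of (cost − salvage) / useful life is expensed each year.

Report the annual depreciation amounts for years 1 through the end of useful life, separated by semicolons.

Depreciable base = $53,115 − $5,100 = $48,015.
Annual expense = $48,015 / 3 = $16,005.
End of year 1: book value $37,110.
End of year 2: book value $21,105.
End of year 3: book value $5,100.

$16,005; $16,005; $16,005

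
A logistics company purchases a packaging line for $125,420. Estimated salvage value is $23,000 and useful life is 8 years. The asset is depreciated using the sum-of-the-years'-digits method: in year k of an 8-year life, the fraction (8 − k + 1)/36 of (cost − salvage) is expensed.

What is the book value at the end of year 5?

Depreciable base = $125,420 − $23,000 = $102,420.
Sum of the years' digits = 8+7+6+5+4+3+2+1 = 36.
Year 1: $102,420 × 8/36 = $22,760. Book value $102,660.
Year 2: $102,420 × 7/36 = $19,915. Book value $82,745.
Year 3: $102,420 × 6/36 = $17,070. Book value $65,675.
Year 4: $102,420 × 5/36 = $14,225. Book value $51,450.
Year 5: $102,420 × 4/36 = $11,380. Book value $40,070.

$40,070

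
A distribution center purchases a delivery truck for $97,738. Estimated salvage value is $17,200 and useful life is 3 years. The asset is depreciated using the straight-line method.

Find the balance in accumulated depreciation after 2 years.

Depreciable base = $97,738 − $17,200 = $80,538.
Annual expense = $80,538 / 3 = $26,846.
End of year 1: book value $70,892.
End of year 2: book value $44,046.
Accumulated through year 2 = $97,738 − $44,046 = $53,692.

$53,692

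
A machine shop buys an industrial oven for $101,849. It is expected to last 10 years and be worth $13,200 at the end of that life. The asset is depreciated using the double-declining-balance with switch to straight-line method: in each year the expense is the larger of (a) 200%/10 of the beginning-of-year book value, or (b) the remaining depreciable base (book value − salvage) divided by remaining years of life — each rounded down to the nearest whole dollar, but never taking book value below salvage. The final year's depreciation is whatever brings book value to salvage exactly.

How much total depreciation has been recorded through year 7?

$80,488

Depreciable base = $101,849 − $13,200 = $88,649.
Year 1: DB = ⌊$101,849 × 200%/10⌋ = $20,369; SL = ⌊$88,649/10⌋ = $8,864 → take DB $20,369. Book value $81,480.
Year 2: DB = ⌊$81,480 × 200%/10⌋ = $16,296; SL = ⌊$68,280/9⌋ = $7,586 → take DB $16,296. Book value $65,184.
Year 3: DB = ⌊$65,184 × 200%/10⌋ = $13,036; SL = ⌊$51,984/8⌋ = $6,498 → take DB $13,036. Book value $52,148.
Year 4: DB = ⌊$52,148 × 200%/10⌋ = $10,429; SL = ⌊$38,948/7⌋ = $5,564 → take DB $10,429. Book value $41,719.
Year 5: DB = ⌊$41,719 × 200%/10⌋ = $8,343; SL = ⌊$28,519/6⌋ = $4,753 → take DB $8,343. Book value $33,376.
Year 6: DB = ⌊$33,376 × 200%/10⌋ = $6,675; SL = ⌊$20,176/5⌋ = $4,035 → take DB $6,675. Book value $26,701.
Year 7: DB = ⌊$26,701 × 200%/10⌋ = $5,340; SL = ⌊$13,501/4⌋ = $3,375 → take DB $5,340. Book value $21,361.
Accumulated through year 7 = $101,849 − $21,361 = $80,488.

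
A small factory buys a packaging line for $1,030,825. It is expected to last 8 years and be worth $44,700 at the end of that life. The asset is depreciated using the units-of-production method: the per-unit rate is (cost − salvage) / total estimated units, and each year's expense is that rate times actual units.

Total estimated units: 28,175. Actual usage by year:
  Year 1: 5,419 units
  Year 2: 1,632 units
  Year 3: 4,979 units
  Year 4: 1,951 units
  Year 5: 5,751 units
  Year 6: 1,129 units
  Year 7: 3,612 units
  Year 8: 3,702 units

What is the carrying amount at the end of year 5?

Depreciable base = $1,030,825 − $44,700 = $986,125.
Rate = $986,125 / 28,175 units = $35 per unit.
Year 1: 5,419 × $35 = $189,665. Book value $841,160.
Year 2: 1,632 × $35 = $57,120. Book value $784,040.
Year 3: 4,979 × $35 = $174,265. Book value $609,775.
Year 4: 1,951 × $35 = $68,285. Book value $541,490.
Year 5: 5,751 × $35 = $201,285. Book value $340,205.

$340,205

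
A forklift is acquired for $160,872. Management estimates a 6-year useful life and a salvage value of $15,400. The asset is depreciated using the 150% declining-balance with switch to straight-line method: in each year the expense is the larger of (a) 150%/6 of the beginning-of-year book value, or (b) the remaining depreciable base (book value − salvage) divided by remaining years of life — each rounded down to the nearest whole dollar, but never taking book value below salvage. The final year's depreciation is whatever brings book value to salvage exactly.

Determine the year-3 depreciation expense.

$22,622

Depreciable base = $160,872 − $15,400 = $145,472.
Year 1: DB = ⌊$160,872 × 150%/6⌋ = $40,218; SL = ⌊$145,472/6⌋ = $24,245 → take DB $40,218. Book value $120,654.
Year 2: DB = ⌊$120,654 × 150%/6⌋ = $30,163; SL = ⌊$105,254/5⌋ = $21,050 → take DB $30,163. Book value $90,491.
Year 3: DB = ⌊$90,491 × 150%/6⌋ = $22,622; SL = ⌊$75,091/4⌋ = $18,772 → take DB $22,622. Book value $67,869.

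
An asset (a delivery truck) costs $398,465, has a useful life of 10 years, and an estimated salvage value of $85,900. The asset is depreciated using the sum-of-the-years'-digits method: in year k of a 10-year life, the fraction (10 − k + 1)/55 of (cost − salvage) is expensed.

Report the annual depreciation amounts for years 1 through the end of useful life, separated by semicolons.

$56,830; $51,147; $45,464; $39,781; $34,098; $28,415; $22,732; $17,049; $11,366; $5,683

Depreciable base = $398,465 − $85,900 = $312,565.
Sum of the years' digits = 10+9+8+7+6+5+4+3+2+1 = 55.
Year 1: $312,565 × 10/55 = $56,830. Book value $341,635.
Year 2: $312,565 × 9/55 = $51,147. Book value $290,488.
Year 3: $312,565 × 8/55 = $45,464. Book value $245,024.
Year 4: $312,565 × 7/55 = $39,781. Book value $205,243.
Year 5: $312,565 × 6/55 = $34,098. Book value $171,145.
Year 6: $312,565 × 5/55 = $28,415. Book value $142,730.
Year 7: $312,565 × 4/55 = $22,732. Book value $119,998.
Year 8: $312,565 × 3/55 = $17,049. Book value $102,949.
Year 9: $312,565 × 2/55 = $11,366. Book value $91,583.
Year 10: $312,565 × 1/55 = $5,683. Book value $85,900.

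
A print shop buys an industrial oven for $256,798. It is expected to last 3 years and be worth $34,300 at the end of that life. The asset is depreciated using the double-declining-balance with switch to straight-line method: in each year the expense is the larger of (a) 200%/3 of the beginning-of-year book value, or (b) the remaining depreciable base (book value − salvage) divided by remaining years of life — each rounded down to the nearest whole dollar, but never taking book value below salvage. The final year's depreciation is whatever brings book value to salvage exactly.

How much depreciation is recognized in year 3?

Depreciable base = $256,798 − $34,300 = $222,498.
Year 1: DB = ⌊$256,798 × 200%/3⌋ = $171,198; SL = ⌊$222,498/3⌋ = $74,166 → take DB $171,198. Book value $85,600.
Year 2: DB = ⌊$85,600 × 200%/3⌋ = $57,066; SL = ⌊$51,300/2⌋ = $25,650 → take DB $57,066, capped at $51,300. Book value $34,300.
Year 3 (final): $34,300 − $34,300 = $0. Book value $34,300.

$0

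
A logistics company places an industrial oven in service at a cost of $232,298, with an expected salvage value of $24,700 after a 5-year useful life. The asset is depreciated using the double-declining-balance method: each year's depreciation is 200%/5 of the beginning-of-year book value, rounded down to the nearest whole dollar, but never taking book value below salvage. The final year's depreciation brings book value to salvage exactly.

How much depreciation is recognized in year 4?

Depreciable base = $232,298 − $24,700 = $207,598.
Year 1: ⌊$232,298 × 200%/5⌋ = $92,919. Book value $139,379.
Year 2: ⌊$139,379 × 200%/5⌋ = $55,751. Book value $83,628.
Year 3: ⌊$83,628 × 200%/5⌋ = $33,451. Book value $50,177.
Year 4: ⌊$50,177 × 200%/5⌋ = $20,070. Book value $30,107.

$20,070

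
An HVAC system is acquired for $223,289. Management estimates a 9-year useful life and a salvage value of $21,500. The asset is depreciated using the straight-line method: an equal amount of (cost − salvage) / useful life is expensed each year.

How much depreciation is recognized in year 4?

Depreciable base = $223,289 − $21,500 = $201,789.
Annual expense = $201,789 / 9 = $22,421.

$22,421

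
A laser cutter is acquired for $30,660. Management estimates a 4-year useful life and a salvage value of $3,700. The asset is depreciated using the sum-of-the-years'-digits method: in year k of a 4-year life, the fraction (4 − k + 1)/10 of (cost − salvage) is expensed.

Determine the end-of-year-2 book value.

$11,788

Depreciable base = $30,660 − $3,700 = $26,960.
Sum of the years' digits = 4+3+2+1 = 10.
Year 1: $26,960 × 4/10 = $10,784. Book value $19,876.
Year 2: $26,960 × 3/10 = $8,088. Book value $11,788.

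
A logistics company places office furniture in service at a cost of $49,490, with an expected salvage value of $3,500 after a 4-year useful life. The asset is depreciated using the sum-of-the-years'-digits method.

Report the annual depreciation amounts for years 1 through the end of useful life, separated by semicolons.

Depreciable base = $49,490 − $3,500 = $45,990.
Sum of the years' digits = 4+3+2+1 = 10.
Year 1: $45,990 × 4/10 = $18,396. Book value $31,094.
Year 2: $45,990 × 3/10 = $13,797. Book value $17,297.
Year 3: $45,990 × 2/10 = $9,198. Book value $8,099.
Year 4: $45,990 × 1/10 = $4,599. Book value $3,500.

$18,396; $13,797; $9,198; $4,599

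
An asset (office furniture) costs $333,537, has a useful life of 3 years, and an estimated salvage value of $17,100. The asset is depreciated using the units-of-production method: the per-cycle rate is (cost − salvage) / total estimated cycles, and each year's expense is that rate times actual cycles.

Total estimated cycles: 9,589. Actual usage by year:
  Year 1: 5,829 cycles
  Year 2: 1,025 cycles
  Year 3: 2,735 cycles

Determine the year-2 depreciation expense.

$33,825

Depreciable base = $333,537 − $17,100 = $316,437.
Rate = $316,437 / 9,589 cycles = $33 per cycle.
Year 1: 5,829 × $33 = $192,357. Book value $141,180.
Year 2: 1,025 × $33 = $33,825. Book value $107,355.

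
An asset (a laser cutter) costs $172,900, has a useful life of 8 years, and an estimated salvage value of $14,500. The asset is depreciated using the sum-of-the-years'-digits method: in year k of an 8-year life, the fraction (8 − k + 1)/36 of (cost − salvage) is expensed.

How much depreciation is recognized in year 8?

Depreciable base = $172,900 − $14,500 = $158,400.
Sum of the years' digits = 8+7+6+5+4+3+2+1 = 36.
Year 1: $158,400 × 8/36 = $35,200. Book value $137,700.
Year 2: $158,400 × 7/36 = $30,800. Book value $106,900.
Year 3: $158,400 × 6/36 = $26,400. Book value $80,500.
Year 4: $158,400 × 5/36 = $22,000. Book value $58,500.
Year 5: $158,400 × 4/36 = $17,600. Book value $40,900.
Year 6: $158,400 × 3/36 = $13,200. Book value $27,700.
Year 7: $158,400 × 2/36 = $8,800. Book value $18,900.
Year 8: $158,400 × 1/36 = $4,400. Book value $14,500.

$4,400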